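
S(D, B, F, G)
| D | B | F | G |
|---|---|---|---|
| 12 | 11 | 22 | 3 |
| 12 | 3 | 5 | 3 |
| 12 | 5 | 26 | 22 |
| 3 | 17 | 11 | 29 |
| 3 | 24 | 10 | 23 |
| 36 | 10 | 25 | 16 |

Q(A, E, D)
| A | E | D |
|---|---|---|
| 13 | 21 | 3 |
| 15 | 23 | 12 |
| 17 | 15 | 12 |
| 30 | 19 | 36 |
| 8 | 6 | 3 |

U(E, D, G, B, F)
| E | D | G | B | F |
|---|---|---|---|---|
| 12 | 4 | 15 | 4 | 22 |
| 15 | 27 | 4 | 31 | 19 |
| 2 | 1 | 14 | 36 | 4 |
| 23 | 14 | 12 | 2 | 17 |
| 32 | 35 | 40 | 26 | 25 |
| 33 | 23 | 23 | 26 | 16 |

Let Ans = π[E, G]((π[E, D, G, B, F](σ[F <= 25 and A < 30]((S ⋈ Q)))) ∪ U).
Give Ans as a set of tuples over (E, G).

{(12, 15), (15, 3), (15, 4), (2, 14), (21, 23), (21, 29), (23, 12), (23, 3), (32, 40), (33, 23), (6, 23), (6, 29)}

Joining S and Q on D yields {(12, 11, 22, 3, 15, 23), (12, 11, 22, 3, 17, 15), (12, 3, 5, 3, 15, 23), (12, 3, 5, 3, 17, 15), (12, 5, 26, 22, 15, 23), (12, 5, 26, 22, 17, 15), (3, 17, 11, 29, 13, 21), (3, 17, 11, 29, 8, 6), (3, 24, 10, 23, 13, 21), (3, 24, 10, 23, 8, 6), (36, 10, 25, 16, 30, 19)}.
Filtering on F <= 25 and A < 30 leaves {(12, 11, 22, 3, 15, 23), (12, 11, 22, 3, 17, 15), (12, 3, 5, 3, 15, 23), (12, 3, 5, 3, 17, 15), (3, 17, 11, 29, 13, 21), (3, 17, 11, 29, 8, 6), (3, 24, 10, 23, 13, 21), (3, 24, 10, 23, 8, 6)}.
Projecting to E, D, G, B, F: {(15, 12, 3, 11, 22), (15, 12, 3, 3, 5), (21, 3, 23, 24, 10), (21, 3, 29, 17, 11), (23, 12, 3, 11, 22), (23, 12, 3, 3, 5), (6, 3, 23, 24, 10), (6, 3, 29, 17, 11)}
Set union of the two operands is {(12, 4, 15, 4, 22), (15, 12, 3, 11, 22), (15, 12, 3, 3, 5), (15, 27, 4, 31, 19), (2, 1, 14, 36, 4), (21, 3, 23, 24, 10), (21, 3, 29, 17, 11), (23, 12, 3, 11, 22), (23, 12, 3, 3, 5), (23, 14, 12, 2, 17), (32, 35, 40, 26, 25), (33, 23, 23, 26, 16), (6, 3, 23, 24, 10), (6, 3, 29, 17, 11)}.
Projecting to E, G (2 duplicate(s) eliminated): {(12, 15), (15, 3), (15, 4), (2, 14), (21, 23), (21, 29), (23, 12), (23, 3), (32, 40), (33, 23), (6, 23), (6, 29)}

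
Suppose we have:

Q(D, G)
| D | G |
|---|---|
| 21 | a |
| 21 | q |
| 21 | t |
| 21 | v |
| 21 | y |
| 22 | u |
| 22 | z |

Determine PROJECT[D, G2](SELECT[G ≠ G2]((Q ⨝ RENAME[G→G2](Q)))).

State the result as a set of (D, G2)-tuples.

{(21, a), (21, q), (21, t), (21, v), (21, y), (22, u), (22, z)}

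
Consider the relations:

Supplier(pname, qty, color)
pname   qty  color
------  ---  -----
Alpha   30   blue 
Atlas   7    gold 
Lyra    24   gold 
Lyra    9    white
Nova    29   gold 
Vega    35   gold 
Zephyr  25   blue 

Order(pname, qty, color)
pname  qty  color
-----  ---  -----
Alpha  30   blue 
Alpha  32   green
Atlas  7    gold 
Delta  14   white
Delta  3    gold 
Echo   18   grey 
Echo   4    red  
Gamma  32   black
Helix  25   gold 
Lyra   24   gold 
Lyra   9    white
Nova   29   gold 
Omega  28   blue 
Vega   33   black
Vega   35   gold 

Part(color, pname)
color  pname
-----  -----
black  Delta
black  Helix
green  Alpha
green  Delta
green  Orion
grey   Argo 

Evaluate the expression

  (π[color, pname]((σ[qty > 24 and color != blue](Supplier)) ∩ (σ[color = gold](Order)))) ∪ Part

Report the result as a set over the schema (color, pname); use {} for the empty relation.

{(black, Delta), (black, Helix), (gold, Nova), (gold, Vega), (green, Alpha), (green, Delta), (green, Orion), (grey, Argo)}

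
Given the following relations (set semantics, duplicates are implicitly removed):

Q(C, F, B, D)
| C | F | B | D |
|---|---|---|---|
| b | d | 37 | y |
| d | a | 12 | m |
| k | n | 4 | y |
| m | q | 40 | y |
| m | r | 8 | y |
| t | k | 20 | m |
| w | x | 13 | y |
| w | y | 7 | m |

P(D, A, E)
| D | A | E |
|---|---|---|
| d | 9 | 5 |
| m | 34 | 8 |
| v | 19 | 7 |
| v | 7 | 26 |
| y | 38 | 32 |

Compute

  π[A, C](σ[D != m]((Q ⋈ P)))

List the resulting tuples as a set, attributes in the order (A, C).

Q ⋈ P (natural join on D): {(b, d, 37, y, 38, 32), (d, a, 12, m, 34, 8), (k, n, 4, y, 38, 32), (m, q, 40, y, 38, 32), (m, r, 8, y, 38, 32), (t, k, 20, m, 34, 8), (w, x, 13, y, 38, 32), (w, y, 7, m, 34, 8)}
Selection D != m: {(b, d, 37, y, 38, 32), (k, n, 4, y, 38, 32), (m, q, 40, y, 38, 32), (m, r, 8, y, 38, 32), (w, x, 13, y, 38, 32)}
π[A, C]: project onto (A, C) (1 duplicate(s) eliminated) → {(38, b), (38, k), (38, m), (38, w)}

{(38, b), (38, k), (38, m), (38, w)}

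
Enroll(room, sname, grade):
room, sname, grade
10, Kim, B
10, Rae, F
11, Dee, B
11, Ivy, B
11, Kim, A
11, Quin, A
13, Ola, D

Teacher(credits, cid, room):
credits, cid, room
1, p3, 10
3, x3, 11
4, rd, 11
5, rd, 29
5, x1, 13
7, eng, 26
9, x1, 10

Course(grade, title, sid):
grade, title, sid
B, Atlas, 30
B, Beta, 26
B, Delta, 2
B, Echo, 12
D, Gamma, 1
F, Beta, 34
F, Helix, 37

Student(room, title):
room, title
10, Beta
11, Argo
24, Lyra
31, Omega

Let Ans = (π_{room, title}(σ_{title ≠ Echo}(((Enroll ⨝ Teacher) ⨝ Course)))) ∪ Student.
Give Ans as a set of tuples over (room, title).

Enroll ⋈ Teacher (natural join on room): {(10, Kim, B, 1, p3), (10, Kim, B, 9, x1), (10, Rae, F, 1, p3), (10, Rae, F, 9, x1), (11, Dee, B, 3, x3), (11, Dee, B, 4, rd), (11, Ivy, B, 3, x3), (11, Ivy, B, 4, rd), (11, Kim, A, 3, x3), (11, Kim, A, 4, rd), (11, Quin, A, 3, x3), (11, Quin, A, 4, rd), (13, Ola, D, 5, x1)}
(Enroll ⨝ Teacher) ⋈ Course (natural join on grade): {(10, Kim, B, 1, p3, Atlas, 30), (10, Kim, B, 1, p3, Beta, 26), (10, Kim, B, 1, p3, Delta, 2), (10, Kim, B, 1, p3, Echo, 12), (10, Kim, B, 9, x1, Atlas, 30), (10, Kim, B, 9, x1, Beta, 26), (10, Kim, B, 9, x1, Delta, 2), (10, Kim, B, 9, x1, Echo, 12), (10, Rae, F, 1, p3, Beta, 34), (10, Rae, F, 1, p3, Helix, 37), (10, Rae, F, 9, x1, Beta, 34), (10, Rae, F, 9, x1, Helix, 37), (11, Dee, B, 3, x3, Atlas, 30), (11, Dee, B, 3, x3, Beta, 26), (11, Dee, B, 3, x3, Delta, 2), (11, Dee, B, 3, x3, Echo, 12), (11, Dee, B, 4, rd, Atlas, 30), (11, Dee, B, 4, rd, Beta, 26), (11, Dee, B, 4, rd, Delta, 2), (11, Dee, B, 4, rd, Echo, 12), (11, Ivy, B, 3, x3, Atlas, 30), (11, Ivy, B, 3, x3, Beta, 26), (11, Ivy, B, 3, x3, Delta, 2), (11, Ivy, B, 3, x3, Echo, 12), (11, Ivy, B, 4, rd, Atlas, 30), (11, Ivy, B, 4, rd, Beta, 26), (11, Ivy, B, 4, rd, Delta, 2), (11, Ivy, B, 4, rd, Echo, 12), (13, Ola, D, 5, x1, Gamma, 1)}
σ[title ≠ Echo]: keep tuples satisfying title ≠ Echo → {(10, Kim, B, 1, p3, Atlas, 30), (10, Kim, B, 1, p3, Beta, 26), (10, Kim, B, 1, p3, Delta, 2), (10, Kim, B, 9, x1, Atlas, 30), (10, Kim, B, 9, x1, Beta, 26), (10, Kim, B, 9, x1, Delta, 2), (10, Rae, F, 1, p3, Beta, 34), (10, Rae, F, 1, p3, Helix, 37), (10, Rae, F, 9, x1, Beta, 34), (10, Rae, F, 9, x1, Helix, 37), (11, Dee, B, 3, x3, Atlas, 30), (11, Dee, B, 3, x3, Beta, 26), (11, Dee, B, 3, x3, Delta, 2), (11, Dee, B, 4, rd, Atlas, 30), (11, Dee, B, 4, rd, Beta, 26), (11, Dee, B, 4, rd, Delta, 2), (11, Ivy, B, 3, x3, Atlas, 30), (11, Ivy, B, 3, x3, Beta, 26), (11, Ivy, B, 3, x3, Delta, 2), (11, Ivy, B, 4, rd, Atlas, 30), (11, Ivy, B, 4, rd, Beta, 26), (11, Ivy, B, 4, rd, Delta, 2), (13, Ola, D, 5, x1, Gamma, 1)}
π_{room, title} gives {(10, Atlas), (10, Beta), (10, Delta), (10, Helix), (11, Atlas), (11, Beta), (11, Delta), (13, Gamma)} (15 duplicate(s) eliminated).
Taking the union: {(10, Atlas), (10, Beta), (10, Delta), (10, Helix), (11, Argo), (11, Atlas), (11, Beta), (11, Delta), (13, Gamma), (24, Lyra), (31, Omega)}

{(10, Atlas), (10, Beta), (10, Delta), (10, Helix), (11, Argo), (11, Atlas), (11, Beta), (11, Delta), (13, Gamma), (24, Lyra), (31, Omega)}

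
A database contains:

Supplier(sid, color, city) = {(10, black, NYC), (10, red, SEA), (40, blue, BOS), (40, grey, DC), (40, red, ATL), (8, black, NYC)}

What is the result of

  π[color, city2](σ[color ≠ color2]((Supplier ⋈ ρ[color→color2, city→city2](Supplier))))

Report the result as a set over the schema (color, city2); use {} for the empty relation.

{(black, SEA), (blue, ATL), (blue, DC), (grey, ATL), (grey, BOS), (red, BOS), (red, DC), (red, NYC)}

ρ[color→color2, city→city2]: schema becomes (sid, color2, city2); tuples unchanged.
Supplier ⋈ ρ[color→color2, city→city2](Supplier) (natural join on sid): {(10, black, NYC, black, NYC), (10, black, NYC, red, SEA), (10, red, SEA, black, NYC), (10, red, SEA, red, SEA), (40, blue, BOS, blue, BOS), (40, blue, BOS, grey, DC), (40, blue, BOS, red, ATL), (40, grey, DC, blue, BOS), (40, grey, DC, grey, DC), (40, grey, DC, red, ATL), (40, red, ATL, blue, BOS), (40, red, ATL, grey, DC), (40, red, ATL, red, ATL), (8, black, NYC, black, NYC)}
Selection color ≠ color2: {(10, black, NYC, red, SEA), (10, red, SEA, black, NYC), (40, blue, BOS, grey, DC), (40, blue, BOS, red, ATL), (40, grey, DC, blue, BOS), (40, grey, DC, red, ATL), (40, red, ATL, blue, BOS), (40, red, ATL, grey, DC)}
π_{color, city2} gives {(black, SEA), (blue, ATL), (blue, DC), (grey, ATL), (grey, BOS), (red, BOS), (red, DC), (red, NYC)}.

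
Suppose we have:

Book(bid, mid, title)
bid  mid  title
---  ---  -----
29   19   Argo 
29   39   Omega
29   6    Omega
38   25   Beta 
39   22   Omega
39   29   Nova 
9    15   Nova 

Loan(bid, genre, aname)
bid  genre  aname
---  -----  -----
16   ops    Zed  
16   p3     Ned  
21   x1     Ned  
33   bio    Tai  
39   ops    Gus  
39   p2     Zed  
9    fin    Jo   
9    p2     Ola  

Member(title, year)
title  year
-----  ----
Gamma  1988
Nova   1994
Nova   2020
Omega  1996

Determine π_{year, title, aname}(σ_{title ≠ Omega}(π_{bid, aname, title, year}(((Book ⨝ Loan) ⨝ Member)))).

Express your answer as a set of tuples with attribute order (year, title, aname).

Natural join on bid: {(39, 22, Omega, ops, Gus), (39, 22, Omega, p2, Zed), (39, 29, Nova, ops, Gus), (39, 29, Nova, p2, Zed), (9, 15, Nova, fin, Jo), (9, 15, Nova, p2, Ola)}
Natural join on title: {(39, 22, Omega, ops, Gus, 1996), (39, 22, Omega, p2, Zed, 1996), (39, 29, Nova, ops, Gus, 1994), (39, 29, Nova, ops, Gus, 2020), (39, 29, Nova, p2, Zed, 1994), (39, 29, Nova, p2, Zed, 2020), (9, 15, Nova, fin, Jo, 1994), (9, 15, Nova, fin, Jo, 2020), (9, 15, Nova, p2, Ola, 1994), (9, 15, Nova, p2, Ola, 2020)}
Projecting to bid, aname, title, year: {(39, Gus, Nova, 1994), (39, Gus, Nova, 2020), (39, Gus, Omega, 1996), (39, Zed, Nova, 1994), (39, Zed, Nova, 2020), (39, Zed, Omega, 1996), (9, Jo, Nova, 1994), (9, Jo, Nova, 2020), (9, Ola, Nova, 1994), (9, Ola, Nova, 2020)}
σ[title ≠ Omega]: keep tuples satisfying title ≠ Omega → {(39, Gus, Nova, 1994), (39, Gus, Nova, 2020), (39, Zed, Nova, 1994), (39, Zed, Nova, 2020), (9, Jo, Nova, 1994), (9, Jo, Nova, 2020), (9, Ola, Nova, 1994), (9, Ola, Nova, 2020)}
Projecting to year, title, aname: {(1994, Nova, Gus), (1994, Nova, Jo), (1994, Nova, Ola), (1994, Nova, Zed), (2020, Nova, Gus), (2020, Nova, Jo), (2020, Nova, Ola), (2020, Nova, Zed)}

{(1994, Nova, Gus), (1994, Nova, Jo), (1994, Nova, Ola), (1994, Nova, Zed), (2020, Nova, Gus), (2020, Nova, Jo), (2020, Nova, Ola), (2020, Nova, Zed)}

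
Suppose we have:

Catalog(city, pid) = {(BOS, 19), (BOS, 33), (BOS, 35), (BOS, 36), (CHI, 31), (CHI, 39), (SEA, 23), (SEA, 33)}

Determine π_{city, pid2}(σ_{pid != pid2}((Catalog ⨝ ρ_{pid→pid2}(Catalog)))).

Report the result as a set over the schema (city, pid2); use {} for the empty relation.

{(BOS, 19), (BOS, 33), (BOS, 35), (BOS, 36), (CHI, 31), (CHI, 39), (SEA, 23), (SEA, 33)}

ρ[pid→pid2]: schema becomes (city, pid2); tuples unchanged.
Joining Catalog and ρ_{pid→pid2}(Catalog) on city yields {(BOS, 19, 19), (BOS, 19, 33), (BOS, 19, 35), (BOS, 19, 36), (BOS, 33, 19), (BOS, 33, 33), (BOS, 33, 35), (BOS, 33, 36), (BOS, 35, 19), (BOS, 35, 33), (BOS, 35, 35), (BOS, 35, 36), (BOS, 36, 19), (BOS, 36, 33), (BOS, 36, 35), (BOS, 36, 36), (CHI, 31, 31), (CHI, 31, 39), (CHI, 39, 31), (CHI, 39, 39), (SEA, 23, 23), (SEA, 23, 33), (SEA, 33, 23), (SEA, 33, 33)}.
σ[pid != pid2]: keep tuples satisfying pid != pid2 → {(BOS, 19, 33), (BOS, 19, 35), (BOS, 19, 36), (BOS, 33, 19), (BOS, 33, 35), (BOS, 33, 36), (BOS, 35, 19), (BOS, 35, 33), (BOS, 35, 36), (BOS, 36, 19), (BOS, 36, 33), (BOS, 36, 35), (CHI, 31, 39), (CHI, 39, 31), (SEA, 23, 33), (SEA, 33, 23)}
π_{city, pid2} gives {(BOS, 19), (BOS, 33), (BOS, 35), (BOS, 36), (CHI, 31), (CHI, 39), (SEA, 23), (SEA, 33)} (8 duplicate(s) eliminated).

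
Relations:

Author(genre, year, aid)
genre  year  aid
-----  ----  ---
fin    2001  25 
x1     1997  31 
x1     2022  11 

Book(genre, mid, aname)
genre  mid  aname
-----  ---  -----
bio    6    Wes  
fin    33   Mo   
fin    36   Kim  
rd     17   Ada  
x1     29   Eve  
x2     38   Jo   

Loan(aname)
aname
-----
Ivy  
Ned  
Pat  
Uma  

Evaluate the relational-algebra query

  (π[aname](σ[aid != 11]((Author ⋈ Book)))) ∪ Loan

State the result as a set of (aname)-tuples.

Author ⋈ Book (natural join on genre): {(fin, 2001, 25, 33, Mo), (fin, 2001, 25, 36, Kim), (x1, 1997, 31, 29, Eve), (x1, 2022, 11, 29, Eve)}
Selection aid != 11: {(fin, 2001, 25, 33, Mo), (fin, 2001, 25, 36, Kim), (x1, 1997, 31, 29, Eve)}
π_{aname} gives {Eve, Kim, Mo}.
Taking the union: {Eve, Ivy, Kim, Mo, Ned, Pat, Uma}

{Eve, Ivy, Kim, Mo, Ned, Pat, Uma}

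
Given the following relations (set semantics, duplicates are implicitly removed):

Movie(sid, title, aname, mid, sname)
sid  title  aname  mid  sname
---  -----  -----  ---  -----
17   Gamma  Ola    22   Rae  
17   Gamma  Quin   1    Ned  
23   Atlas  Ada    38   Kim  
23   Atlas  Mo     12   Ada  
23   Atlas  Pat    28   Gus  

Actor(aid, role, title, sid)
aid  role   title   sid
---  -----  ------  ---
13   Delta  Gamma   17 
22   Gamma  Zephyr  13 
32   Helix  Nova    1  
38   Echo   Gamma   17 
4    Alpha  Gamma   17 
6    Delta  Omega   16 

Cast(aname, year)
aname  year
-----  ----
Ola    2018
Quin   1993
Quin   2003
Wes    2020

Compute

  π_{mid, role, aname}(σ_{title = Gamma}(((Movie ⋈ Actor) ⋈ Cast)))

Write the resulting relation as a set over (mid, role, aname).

{(1, Alpha, Quin), (1, Delta, Quin), (1, Echo, Quin), (22, Alpha, Ola), (22, Delta, Ola), (22, Echo, Ola)}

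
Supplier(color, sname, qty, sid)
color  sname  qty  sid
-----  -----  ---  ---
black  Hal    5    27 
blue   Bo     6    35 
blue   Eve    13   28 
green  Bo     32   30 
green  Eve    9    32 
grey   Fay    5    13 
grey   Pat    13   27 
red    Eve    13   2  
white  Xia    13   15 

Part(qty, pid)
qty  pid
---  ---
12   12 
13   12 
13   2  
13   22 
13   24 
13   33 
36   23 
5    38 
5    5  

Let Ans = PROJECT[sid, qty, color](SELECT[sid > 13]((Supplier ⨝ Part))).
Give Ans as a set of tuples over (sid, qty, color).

{(15, 13, white), (27, 13, grey), (27, 5, black), (28, 13, blue)}

Natural join on qty: {(black, Hal, 5, 27, 38), (black, Hal, 5, 27, 5), (blue, Eve, 13, 28, 12), (blue, Eve, 13, 28, 2), (blue, Eve, 13, 28, 22), (blue, Eve, 13, 28, 24), (blue, Eve, 13, 28, 33), (grey, Fay, 5, 13, 38), (grey, Fay, 5, 13, 5), (grey, Pat, 13, 27, 12), (grey, Pat, 13, 27, 2), (grey, Pat, 13, 27, 22), (grey, Pat, 13, 27, 24), (grey, Pat, 13, 27, 33), (red, Eve, 13, 2, 12), (red, Eve, 13, 2, 2), (red, Eve, 13, 2, 22), (red, Eve, 13, 2, 24), (red, Eve, 13, 2, 33), (white, Xia, 13, 15, 12), (white, Xia, 13, 15, 2), (white, Xia, 13, 15, 22), (white, Xia, 13, 15, 24), (white, Xia, 13, 15, 33)}
Apply σ_{sid > 13}; surviving tuples: {(black, Hal, 5, 27, 38), (black, Hal, 5, 27, 5), (blue, Eve, 13, 28, 12), (blue, Eve, 13, 28, 2), (blue, Eve, 13, 28, 22), (blue, Eve, 13, 28, 24), (blue, Eve, 13, 28, 33), (grey, Pat, 13, 27, 12), (grey, Pat, 13, 27, 2), (grey, Pat, 13, 27, 22), (grey, Pat, 13, 27, 24), (grey, Pat, 13, 27, 33), (white, Xia, 13, 15, 12), (white, Xia, 13, 15, 2), (white, Xia, 13, 15, 22), (white, Xia, 13, 15, 24), (white, Xia, 13, 15, 33)}
Projecting to sid, qty, color (13 duplicate(s) eliminated): {(15, 13, white), (27, 13, grey), (27, 5, black), (28, 13, blue)}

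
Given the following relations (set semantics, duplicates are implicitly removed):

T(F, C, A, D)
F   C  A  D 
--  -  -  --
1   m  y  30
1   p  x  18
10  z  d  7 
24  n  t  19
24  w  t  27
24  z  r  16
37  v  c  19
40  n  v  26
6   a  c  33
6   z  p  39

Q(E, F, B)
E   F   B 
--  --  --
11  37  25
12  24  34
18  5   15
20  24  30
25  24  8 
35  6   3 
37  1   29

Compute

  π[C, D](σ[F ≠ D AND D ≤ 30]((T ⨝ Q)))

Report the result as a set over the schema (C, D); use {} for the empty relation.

T ⋈ Q (natural join on F): {(1, m, y, 30, 37, 29), (1, p, x, 18, 37, 29), (24, n, t, 19, 12, 34), (24, n, t, 19, 20, 30), (24, n, t, 19, 25, 8), (24, w, t, 27, 12, 34), (24, w, t, 27, 20, 30), (24, w, t, 27, 25, 8), (24, z, r, 16, 12, 34), (24, z, r, 16, 20, 30), (24, z, r, 16, 25, 8), (37, v, c, 19, 11, 25), (6, a, c, 33, 35, 3), (6, z, p, 39, 35, 3)}
Selection F ≠ D AND D ≤ 30: {(1, m, y, 30, 37, 29), (1, p, x, 18, 37, 29), (24, n, t, 19, 12, 34), (24, n, t, 19, 20, 30), (24, n, t, 19, 25, 8), (24, w, t, 27, 12, 34), (24, w, t, 27, 20, 30), (24, w, t, 27, 25, 8), (24, z, r, 16, 12, 34), (24, z, r, 16, 20, 30), (24, z, r, 16, 25, 8), (37, v, c, 19, 11, 25)}
Keep only column(s) C, D (6 duplicate(s) eliminated): {(m, 30), (n, 19), (p, 18), (v, 19), (w, 27), (z, 16)}

{(m, 30), (n, 19), (p, 18), (v, 19), (w, 27), (z, 16)}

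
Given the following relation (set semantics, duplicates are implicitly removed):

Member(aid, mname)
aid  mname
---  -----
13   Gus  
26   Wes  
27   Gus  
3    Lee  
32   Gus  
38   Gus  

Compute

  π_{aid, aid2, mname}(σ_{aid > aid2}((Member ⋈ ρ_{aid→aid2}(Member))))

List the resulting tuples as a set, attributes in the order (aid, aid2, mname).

{(27, 13, Gus), (32, 13, Gus), (32, 27, Gus), (38, 13, Gus), (38, 27, Gus), (38, 32, Gus)}

ρ[aid→aid2]: schema becomes (aid2, mname); tuples unchanged.
Natural join on mname: {(13, Gus, 13), (13, Gus, 27), (13, Gus, 32), (13, Gus, 38), (26, Wes, 26), (27, Gus, 13), (27, Gus, 27), (27, Gus, 32), (27, Gus, 38), (3, Lee, 3), (32, Gus, 13), (32, Gus, 27), (32, Gus, 32), (32, Gus, 38), (38, Gus, 13), (38, Gus, 27), (38, Gus, 32), (38, Gus, 38)}
σ[aid > aid2]: keep tuples satisfying aid > aid2 → {(27, Gus, 13), (32, Gus, 13), (32, Gus, 27), (38, Gus, 13), (38, Gus, 27), (38, Gus, 32)}
Keep only column(s) aid, aid2, mname: {(27, 13, Gus), (32, 13, Gus), (32, 27, Gus), (38, 13, Gus), (38, 27, Gus), (38, 32, Gus)}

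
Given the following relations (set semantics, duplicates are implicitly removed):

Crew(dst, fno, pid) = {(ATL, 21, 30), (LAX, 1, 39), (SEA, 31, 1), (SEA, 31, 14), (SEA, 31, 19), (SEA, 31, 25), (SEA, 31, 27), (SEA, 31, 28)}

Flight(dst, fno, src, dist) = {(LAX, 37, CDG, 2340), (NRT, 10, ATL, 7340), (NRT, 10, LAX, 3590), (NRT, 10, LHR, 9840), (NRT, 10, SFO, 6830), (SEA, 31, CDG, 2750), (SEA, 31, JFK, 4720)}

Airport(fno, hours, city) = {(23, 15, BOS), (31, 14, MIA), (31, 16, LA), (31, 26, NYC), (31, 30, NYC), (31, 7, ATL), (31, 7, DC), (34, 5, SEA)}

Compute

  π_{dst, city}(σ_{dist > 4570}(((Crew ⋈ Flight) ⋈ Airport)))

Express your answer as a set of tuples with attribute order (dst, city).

{(SEA, ATL), (SEA, DC), (SEA, LA), (SEA, MIA), (SEA, NYC)}

Joining Crew and Flight on dst, fno yields {(SEA, 31, 1, CDG, 2750), (SEA, 31, 1, JFK, 4720), (SEA, 31, 14, CDG, 2750), (SEA, 31, 14, JFK, 4720), (SEA, 31, 19, CDG, 2750), (SEA, 31, 19, JFK, 4720), (SEA, 31, 25, CDG, 2750), (SEA, 31, 25, JFK, 4720), (SEA, 31, 27, CDG, 2750), (SEA, 31, 27, JFK, 4720), (SEA, 31, 28, CDG, 2750), (SEA, 31, 28, JFK, 4720)}.
Joining (Crew ⋈ Flight) and Airport on fno yields {(SEA, 31, 1, CDG, 2750, 14, MIA), (SEA, 31, 1, CDG, 2750, 16, LA), (SEA, 31, 1, CDG, 2750, 26, NYC), (SEA, 31, 1, CDG, 2750, 30, NYC), (SEA, 31, 1, CDG, 2750, 7, ATL), (SEA, 31, 1, CDG, 2750, 7, DC), (SEA, 31, 1, JFK, 4720, 14, MIA), (SEA, 31, 1, JFK, 4720, 16, LA), (SEA, 31, 1, JFK, 4720, 26, NYC), (SEA, 31, 1, JFK, 4720, 30, NYC), (SEA, 31, 1, JFK, 4720, 7, ATL), (SEA, 31, 1, JFK, 4720, 7, DC), (SEA, 31, 14, CDG, 2750, 14, MIA), (SEA, 31, 14, CDG, 2750, 16, LA), (SEA, 31, 14, CDG, 2750, 26, NYC), (SEA, 31, 14, CDG, 2750, 30, NYC), (SEA, 31, 14, CDG, 2750, 7, ATL), (SEA, 31, 14, CDG, 2750, 7, DC), (SEA, 31, 14, JFK, 4720, 14, MIA), (SEA, 31, 14, JFK, 4720, 16, LA), (SEA, 31, 14, JFK, 4720, 26, NYC), (SEA, 31, 14, JFK, 4720, 30, NYC), (SEA, 31, 14, JFK, 4720, 7, ATL), (SEA, 31, 14, JFK, 4720, 7, DC), (SEA, 31, 19, CDG, 2750, 14, MIA), (SEA, 31, 19, CDG, 2750, 16, LA), (SEA, 31, 19, CDG, 2750, 26, NYC), (SEA, 31, 19, CDG, 2750, 30, NYC), (SEA, 31, 19, CDG, 2750, 7, ATL), (SEA, 31, 19, CDG, 2750, 7, DC), (SEA, 31, 19, JFK, 4720, 14, MIA), (SEA, 31, 19, JFK, 4720, 16, LA), (SEA, 31, 19, JFK, 4720, 26, NYC), (SEA, 31, 19, JFK, 4720, 30, NYC), (SEA, 31, 19, JFK, 4720, 7, ATL), (SEA, 31, 19, JFK, 4720, 7, DC), (SEA, 31, 25, CDG, 2750, 14, MIA), (SEA, 31, 25, CDG, 2750, 16, LA), (SEA, 31, 25, CDG, 2750, 26, NYC), (SEA, 31, 25, CDG, 2750, 30, NYC), (SEA, 31, 25, CDG, 2750, 7, ATL), (SEA, 31, 25, CDG, 2750, 7, DC), (SEA, 31, 25, JFK, 4720, 14, MIA), (SEA, 31, 25, JFK, 4720, 16, LA), (SEA, 31, 25, JFK, 4720, 26, NYC), (SEA, 31, 25, JFK, 4720, 30, NYC), (SEA, 31, 25, JFK, 4720, 7, ATL), (SEA, 31, 25, JFK, 4720, 7, DC), (SEA, 31, 27, CDG, 2750, 14, MIA), (SEA, 31, 27, CDG, 2750, 16, LA), (SEA, 31, 27, CDG, 2750, 26, NYC), (SEA, 31, 27, CDG, 2750, 30, NYC), (SEA, 31, 27, CDG, 2750, 7, ATL), (SEA, 31, 27, CDG, 2750, 7, DC), (SEA, 31, 27, JFK, 4720, 14, MIA), (SEA, 31, 27, JFK, 4720, 16, LA), (SEA, 31, 27, JFK, 4720, 26, NYC), (SEA, 31, 27, JFK, 4720, 30, NYC), (SEA, 31, 27, JFK, 4720, 7, ATL), (SEA, 31, 27, JFK, 4720, 7, DC), (SEA, 31, 28, CDG, 2750, 14, MIA), (SEA, 31, 28, CDG, 2750, 16, LA), (SEA, 31, 28, CDG, 2750, 26, NYC), (SEA, 31, 28, CDG, 2750, 30, NYC), (SEA, 31, 28, CDG, 2750, 7, ATL), (SEA, 31, 28, CDG, 2750, 7, DC), (SEA, 31, 28, JFK, 4720, 14, MIA), (SEA, 31, 28, JFK, 4720, 16, LA), (SEA, 31, 28, JFK, 4720, 26, NYC), (SEA, 31, 28, JFK, 4720, 30, NYC), (SEA, 31, 28, JFK, 4720, 7, ATL), (SEA, 31, 28, JFK, 4720, 7, DC)}.
σ[dist > 4570]: keep tuples satisfying dist > 4570 → {(SEA, 31, 1, JFK, 4720, 14, MIA), (SEA, 31, 1, JFK, 4720, 16, LA), (SEA, 31, 1, JFK, 4720, 26, NYC), (SEA, 31, 1, JFK, 4720, 30, NYC), (SEA, 31, 1, JFK, 4720, 7, ATL), (SEA, 31, 1, JFK, 4720, 7, DC), (SEA, 31, 14, JFK, 4720, 14, MIA), (SEA, 31, 14, JFK, 4720, 16, LA), (SEA, 31, 14, JFK, 4720, 26, NYC), (SEA, 31, 14, JFK, 4720, 30, NYC), (SEA, 31, 14, JFK, 4720, 7, ATL), (SEA, 31, 14, JFK, 4720, 7, DC), (SEA, 31, 19, JFK, 4720, 14, MIA), (SEA, 31, 19, JFK, 4720, 16, LA), (SEA, 31, 19, JFK, 4720, 26, NYC), (SEA, 31, 19, JFK, 4720, 30, NYC), (SEA, 31, 19, JFK, 4720, 7, ATL), (SEA, 31, 19, JFK, 4720, 7, DC), (SEA, 31, 25, JFK, 4720, 14, MIA), (SEA, 31, 25, JFK, 4720, 16, LA), (SEA, 31, 25, JFK, 4720, 26, NYC), (SEA, 31, 25, JFK, 4720, 30, NYC), (SEA, 31, 25, JFK, 4720, 7, ATL), (SEA, 31, 25, JFK, 4720, 7, DC), (SEA, 31, 27, JFK, 4720, 14, MIA), (SEA, 31, 27, JFK, 4720, 16, LA), (SEA, 31, 27, JFK, 4720, 26, NYC), (SEA, 31, 27, JFK, 4720, 30, NYC), (SEA, 31, 27, JFK, 4720, 7, ATL), (SEA, 31, 27, JFK, 4720, 7, DC), (SEA, 31, 28, JFK, 4720, 14, MIA), (SEA, 31, 28, JFK, 4720, 16, LA), (SEA, 31, 28, JFK, 4720, 26, NYC), (SEA, 31, 28, JFK, 4720, 30, NYC), (SEA, 31, 28, JFK, 4720, 7, ATL), (SEA, 31, 28, JFK, 4720, 7, DC)}
Keep only column(s) dst, city (31 duplicate(s) eliminated): {(SEA, ATL), (SEA, DC), (SEA, LA), (SEA, MIA), (SEA, NYC)}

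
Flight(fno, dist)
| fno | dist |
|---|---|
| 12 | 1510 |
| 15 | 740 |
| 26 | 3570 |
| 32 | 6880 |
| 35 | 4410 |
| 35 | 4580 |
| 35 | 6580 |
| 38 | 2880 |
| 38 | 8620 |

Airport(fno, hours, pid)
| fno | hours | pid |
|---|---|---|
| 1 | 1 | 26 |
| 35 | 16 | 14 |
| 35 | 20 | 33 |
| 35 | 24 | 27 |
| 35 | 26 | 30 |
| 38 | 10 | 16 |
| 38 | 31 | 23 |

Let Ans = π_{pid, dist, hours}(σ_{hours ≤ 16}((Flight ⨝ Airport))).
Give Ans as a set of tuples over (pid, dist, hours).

{(14, 4410, 16), (14, 4580, 16), (14, 6580, 16), (16, 2880, 10), (16, 8620, 10)}

Natural join on fno: {(35, 4410, 16, 14), (35, 4410, 20, 33), (35, 4410, 24, 27), (35, 4410, 26, 30), (35, 4580, 16, 14), (35, 4580, 20, 33), (35, 4580, 24, 27), (35, 4580, 26, 30), (35, 6580, 16, 14), (35, 6580, 20, 33), (35, 6580, 24, 27), (35, 6580, 26, 30), (38, 2880, 10, 16), (38, 2880, 31, 23), (38, 8620, 10, 16), (38, 8620, 31, 23)}
Apply σ_{hours ≤ 16}; surviving tuples: {(35, 4410, 16, 14), (35, 4580, 16, 14), (35, 6580, 16, 14), (38, 2880, 10, 16), (38, 8620, 10, 16)}
Projecting to pid, dist, hours: {(14, 4410, 16), (14, 4580, 16), (14, 6580, 16), (16, 2880, 10), (16, 8620, 10)}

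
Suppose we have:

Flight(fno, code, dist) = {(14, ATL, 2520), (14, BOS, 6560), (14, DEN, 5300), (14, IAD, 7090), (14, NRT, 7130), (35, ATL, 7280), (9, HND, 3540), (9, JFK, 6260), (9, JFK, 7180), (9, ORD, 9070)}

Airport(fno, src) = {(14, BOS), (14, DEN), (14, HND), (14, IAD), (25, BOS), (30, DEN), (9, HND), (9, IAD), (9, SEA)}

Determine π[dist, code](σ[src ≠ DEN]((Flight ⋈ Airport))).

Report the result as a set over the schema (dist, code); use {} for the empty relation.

Joining Flight and Airport on fno yields {(14, ATL, 2520, BOS), (14, ATL, 2520, DEN), (14, ATL, 2520, HND), (14, ATL, 2520, IAD), (14, BOS, 6560, BOS), (14, BOS, 6560, DEN), (14, BOS, 6560, HND), (14, BOS, 6560, IAD), (14, DEN, 5300, BOS), (14, DEN, 5300, DEN), (14, DEN, 5300, HND), (14, DEN, 5300, IAD), (14, IAD, 7090, BOS), (14, IAD, 7090, DEN), (14, IAD, 7090, HND), (14, IAD, 7090, IAD), (14, NRT, 7130, BOS), (14, NRT, 7130, DEN), (14, NRT, 7130, HND), (14, NRT, 7130, IAD), (9, HND, 3540, HND), (9, HND, 3540, IAD), (9, HND, 3540, SEA), (9, JFK, 6260, HND), (9, JFK, 6260, IAD), (9, JFK, 6260, SEA), (9, JFK, 7180, HND), (9, JFK, 7180, IAD), (9, JFK, 7180, SEA), (9, ORD, 9070, HND), (9, ORD, 9070, IAD), (9, ORD, 9070, SEA)}.
Selection src ≠ DEN: {(14, ATL, 2520, BOS), (14, ATL, 2520, HND), (14, ATL, 2520, IAD), (14, BOS, 6560, BOS), (14, BOS, 6560, HND), (14, BOS, 6560, IAD), (14, DEN, 5300, BOS), (14, DEN, 5300, HND), (14, DEN, 5300, IAD), (14, IAD, 7090, BOS), (14, IAD, 7090, HND), (14, IAD, 7090, IAD), (14, NRT, 7130, BOS), (14, NRT, 7130, HND), (14, NRT, 7130, IAD), (9, HND, 3540, HND), (9, HND, 3540, IAD), (9, HND, 3540, SEA), (9, JFK, 6260, HND), (9, JFK, 6260, IAD), (9, JFK, 6260, SEA), (9, JFK, 7180, HND), (9, JFK, 7180, IAD), (9, JFK, 7180, SEA), (9, ORD, 9070, HND), (9, ORD, 9070, IAD), (9, ORD, 9070, SEA)}
Keep only column(s) dist, code (18 duplicate(s) eliminated): {(2520, ATL), (3540, HND), (5300, DEN), (6260, JFK), (6560, BOS), (7090, IAD), (7130, NRT), (7180, JFK), (9070, ORD)}

{(2520, ATL), (3540, HND), (5300, DEN), (6260, JFK), (6560, BOS), (7090, IAD), (7130, NRT), (7180, JFK), (9070, ORD)}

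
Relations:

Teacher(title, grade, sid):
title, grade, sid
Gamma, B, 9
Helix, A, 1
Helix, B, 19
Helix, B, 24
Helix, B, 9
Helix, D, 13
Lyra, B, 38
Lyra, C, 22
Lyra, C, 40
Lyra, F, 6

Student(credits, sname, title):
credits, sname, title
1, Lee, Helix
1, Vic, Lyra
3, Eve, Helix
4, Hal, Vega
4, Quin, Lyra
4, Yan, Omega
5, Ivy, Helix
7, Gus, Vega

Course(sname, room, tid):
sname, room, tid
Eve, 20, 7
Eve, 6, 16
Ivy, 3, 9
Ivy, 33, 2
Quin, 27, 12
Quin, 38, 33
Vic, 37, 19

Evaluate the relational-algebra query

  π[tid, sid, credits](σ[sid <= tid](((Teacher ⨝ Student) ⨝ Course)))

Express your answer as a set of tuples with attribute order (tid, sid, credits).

Teacher ⋈ Student (natural join on title): {(Helix, A, 1, 1, Lee), (Helix, A, 1, 3, Eve), (Helix, A, 1, 5, Ivy), (Helix, B, 19, 1, Lee), (Helix, B, 19, 3, Eve), (Helix, B, 19, 5, Ivy), (Helix, B, 24, 1, Lee), (Helix, B, 24, 3, Eve), (Helix, B, 24, 5, Ivy), (Helix, B, 9, 1, Lee), (Helix, B, 9, 3, Eve), (Helix, B, 9, 5, Ivy), (Helix, D, 13, 1, Lee), (Helix, D, 13, 3, Eve), (Helix, D, 13, 5, Ivy), (Lyra, B, 38, 1, Vic), (Lyra, B, 38, 4, Quin), (Lyra, C, 22, 1, Vic), (Lyra, C, 22, 4, Quin), (Lyra, C, 40, 1, Vic), (Lyra, C, 40, 4, Quin), (Lyra, F, 6, 1, Vic), (Lyra, F, 6, 4, Quin)}
(Teacher ⨝ Student) ⋈ Course (natural join on sname): {(Helix, A, 1, 3, Eve, 20, 7), (Helix, A, 1, 3, Eve, 6, 16), (Helix, A, 1, 5, Ivy, 3, 9), (Helix, A, 1, 5, Ivy, 33, 2), (Helix, B, 19, 3, Eve, 20, 7), (Helix, B, 19, 3, Eve, 6, 16), (Helix, B, 19, 5, Ivy, 3, 9), (Helix, B, 19, 5, Ivy, 33, 2), (Helix, B, 24, 3, Eve, 20, 7), (Helix, B, 24, 3, Eve, 6, 16), (Helix, B, 24, 5, Ivy, 3, 9), (Helix, B, 24, 5, Ivy, 33, 2), (Helix, B, 9, 3, Eve, 20, 7), (Helix, B, 9, 3, Eve, 6, 16), (Helix, B, 9, 5, Ivy, 3, 9), (Helix, B, 9, 5, Ivy, 33, 2), (Helix, D, 13, 3, Eve, 20, 7), (Helix, D, 13, 3, Eve, 6, 16), (Helix, D, 13, 5, Ivy, 3, 9), (Helix, D, 13, 5, Ivy, 33, 2), (Lyra, B, 38, 1, Vic, 37, 19), (Lyra, B, 38, 4, Quin, 27, 12), (Lyra, B, 38, 4, Quin, 38, 33), (Lyra, C, 22, 1, Vic, 37, 19), (Lyra, C, 22, 4, Quin, 27, 12), (Lyra, C, 22, 4, Quin, 38, 33), (Lyra, C, 40, 1, Vic, 37, 19), (Lyra, C, 40, 4, Quin, 27, 12), (Lyra, C, 40, 4, Quin, 38, 33), (Lyra, F, 6, 1, Vic, 37, 19), (Lyra, F, 6, 4, Quin, 27, 12), (Lyra, F, 6, 4, Quin, 38, 33)}
Selection sid <= tid: {(Helix, A, 1, 3, Eve, 20, 7), (Helix, A, 1, 3, Eve, 6, 16), (Helix, A, 1, 5, Ivy, 3, 9), (Helix, A, 1, 5, Ivy, 33, 2), (Helix, B, 9, 3, Eve, 6, 16), (Helix, B, 9, 5, Ivy, 3, 9), (Helix, D, 13, 3, Eve, 6, 16), (Lyra, C, 22, 4, Quin, 38, 33), (Lyra, F, 6, 1, Vic, 37, 19), (Lyra, F, 6, 4, Quin, 27, 12), (Lyra, F, 6, 4, Quin, 38, 33)}
π_{tid, sid, credits} gives {(12, 6, 4), (16, 1, 3), (16, 13, 3), (16, 9, 3), (19, 6, 1), (2, 1, 5), (33, 22, 4), (33, 6, 4), (7, 1, 3), (9, 1, 5), (9, 9, 5)}.

{(12, 6, 4), (16, 1, 3), (16, 13, 3), (16, 9, 3), (19, 6, 1), (2, 1, 5), (33, 22, 4), (33, 6, 4), (7, 1, 3), (9, 1, 5), (9, 9, 5)}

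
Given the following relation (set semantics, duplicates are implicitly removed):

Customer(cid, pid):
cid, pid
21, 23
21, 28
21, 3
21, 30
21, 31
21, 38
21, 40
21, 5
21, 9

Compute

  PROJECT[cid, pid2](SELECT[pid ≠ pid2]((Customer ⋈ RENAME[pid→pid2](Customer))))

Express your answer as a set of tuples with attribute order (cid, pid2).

{(21, 23), (21, 28), (21, 3), (21, 30), (21, 31), (21, 38), (21, 40), (21, 5), (21, 9)}

ρ[pid→pid2]: schema becomes (cid, pid2); tuples unchanged.
Natural join on cid: {(21, 23, 23), (21, 23, 28), (21, 23, 3), (21, 23, 30), (21, 23, 31), (21, 23, 38), (21, 23, 40), (21, 23, 5), (21, 23, 9), (21, 28, 23), (21, 28, 28), (21, 28, 3), (21, 28, 30), (21, 28, 31), (21, 28, 38), (21, 28, 40), (21, 28, 5), (21, 28, 9), (21, 3, 23), (21, 3, 28), (21, 3, 3), (21, 3, 30), (21, 3, 31), (21, 3, 38), (21, 3, 40), (21, 3, 5), (21, 3, 9), (21, 30, 23), (21, 30, 28), (21, 30, 3), (21, 30, 30), (21, 30, 31), (21, 30, 38), (21, 30, 40), (21, 30, 5), (21, 30, 9), (21, 31, 23), (21, 31, 28), (21, 31, 3), (21, 31, 30), (21, 31, 31), (21, 31, 38), (21, 31, 40), (21, 31, 5), (21, 31, 9), (21, 38, 23), (21, 38, 28), (21, 38, 3), (21, 38, 30), (21, 38, 31), (21, 38, 38), (21, 38, 40), (21, 38, 5), (21, 38, 9), (21, 40, 23), (21, 40, 28), (21, 40, 3), (21, 40, 30), (21, 40, 31), (21, 40, 38), (21, 40, 40), (21, 40, 5), (21, 40, 9), (21, 5, 23), (21, 5, 28), (21, 5, 3), (21, 5, 30), (21, 5, 31), (21, 5, 38), (21, 5, 40), (21, 5, 5), (21, 5, 9), (21, 9, 23), (21, 9, 28), (21, 9, 3), (21, 9, 30), (21, 9, 31), (21, 9, 38), (21, 9, 40), (21, 9, 5), (21, 9, 9)}
σ[pid ≠ pid2]: keep tuples satisfying pid ≠ pid2 → {(21, 23, 28), (21, 23, 3), (21, 23, 30), (21, 23, 31), (21, 23, 38), (21, 23, 40), (21, 23, 5), (21, 23, 9), (21, 28, 23), (21, 28, 3), (21, 28, 30), (21, 28, 31), (21, 28, 38), (21, 28, 40), (21, 28, 5), (21, 28, 9), (21, 3, 23), (21, 3, 28), (21, 3, 30), (21, 3, 31), (21, 3, 38), (21, 3, 40), (21, 3, 5), (21, 3, 9), (21, 30, 23), (21, 30, 28), (21, 30, 3), (21, 30, 31), (21, 30, 38), (21, 30, 40), (21, 30, 5), (21, 30, 9), (21, 31, 23), (21, 31, 28), (21, 31, 3), (21, 31, 30), (21, 31, 38), (21, 31, 40), (21, 31, 5), (21, 31, 9), (21, 38, 23), (21, 38, 28), (21, 38, 3), (21, 38, 30), (21, 38, 31), (21, 38, 40), (21, 38, 5), (21, 38, 9), (21, 40, 23), (21, 40, 28), (21, 40, 3), (21, 40, 30), (21, 40, 31), (21, 40, 38), (21, 40, 5), (21, 40, 9), (21, 5, 23), (21, 5, 28), (21, 5, 3), (21, 5, 30), (21, 5, 31), (21, 5, 38), (21, 5, 40), (21, 5, 9), (21, 9, 23), (21, 9, 28), (21, 9, 3), (21, 9, 30), (21, 9, 31), (21, 9, 38), (21, 9, 40), (21, 9, 5)}
π[cid, pid2]: project onto (cid, pid2) (63 duplicate(s) eliminated) → {(21, 23), (21, 28), (21, 3), (21, 30), (21, 31), (21, 38), (21, 40), (21, 5), (21, 9)}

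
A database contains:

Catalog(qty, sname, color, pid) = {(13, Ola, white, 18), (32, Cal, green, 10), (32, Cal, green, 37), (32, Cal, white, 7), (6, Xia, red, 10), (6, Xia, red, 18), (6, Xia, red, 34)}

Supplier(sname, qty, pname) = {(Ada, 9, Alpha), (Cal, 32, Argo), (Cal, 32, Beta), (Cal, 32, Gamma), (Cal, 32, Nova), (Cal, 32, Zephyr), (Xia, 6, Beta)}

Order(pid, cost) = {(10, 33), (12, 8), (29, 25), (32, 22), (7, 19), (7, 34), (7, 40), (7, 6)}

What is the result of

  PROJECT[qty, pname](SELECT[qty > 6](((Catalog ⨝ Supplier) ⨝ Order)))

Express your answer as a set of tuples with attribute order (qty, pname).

Natural join on qty, sname: {(32, Cal, green, 10, Argo), (32, Cal, green, 10, Beta), (32, Cal, green, 10, Gamma), (32, Cal, green, 10, Nova), (32, Cal, green, 10, Zephyr), (32, Cal, green, 37, Argo), (32, Cal, green, 37, Beta), (32, Cal, green, 37, Gamma), (32, Cal, green, 37, Nova), (32, Cal, green, 37, Zephyr), (32, Cal, white, 7, Argo), (32, Cal, white, 7, Beta), (32, Cal, white, 7, Gamma), (32, Cal, white, 7, Nova), (32, Cal, white, 7, Zephyr), (6, Xia, red, 10, Beta), (6, Xia, red, 18, Beta), (6, Xia, red, 34, Beta)}
Natural join on pid: {(32, Cal, green, 10, Argo, 33), (32, Cal, green, 10, Beta, 33), (32, Cal, green, 10, Gamma, 33), (32, Cal, green, 10, Nova, 33), (32, Cal, green, 10, Zephyr, 33), (32, Cal, white, 7, Argo, 19), (32, Cal, white, 7, Argo, 34), (32, Cal, white, 7, Argo, 40), (32, Cal, white, 7, Argo, 6), (32, Cal, white, 7, Beta, 19), (32, Cal, white, 7, Beta, 34), (32, Cal, white, 7, Beta, 40), (32, Cal, white, 7, Beta, 6), (32, Cal, white, 7, Gamma, 19), (32, Cal, white, 7, Gamma, 34), (32, Cal, white, 7, Gamma, 40), (32, Cal, white, 7, Gamma, 6), (32, Cal, white, 7, Nova, 19), (32, Cal, white, 7, Nova, 34), (32, Cal, white, 7, Nova, 40), (32, Cal, white, 7, Nova, 6), (32, Cal, white, 7, Zephyr, 19), (32, Cal, white, 7, Zephyr, 34), (32, Cal, white, 7, Zephyr, 40), (32, Cal, white, 7, Zephyr, 6), (6, Xia, red, 10, Beta, 33)}
Selection qty > 6: {(32, Cal, green, 10, Argo, 33), (32, Cal, green, 10, Beta, 33), (32, Cal, green, 10, Gamma, 33), (32, Cal, green, 10, Nova, 33), (32, Cal, green, 10, Zephyr, 33), (32, Cal, white, 7, Argo, 19), (32, Cal, white, 7, Argo, 34), (32, Cal, white, 7, Argo, 40), (32, Cal, white, 7, Argo, 6), (32, Cal, white, 7, Beta, 19), (32, Cal, white, 7, Beta, 34), (32, Cal, white, 7, Beta, 40), (32, Cal, white, 7, Beta, 6), (32, Cal, white, 7, Gamma, 19), (32, Cal, white, 7, Gamma, 34), (32, Cal, white, 7, Gamma, 40), (32, Cal, white, 7, Gamma, 6), (32, Cal, white, 7, Nova, 19), (32, Cal, white, 7, Nova, 34), (32, Cal, white, 7, Nova, 40), (32, Cal, white, 7, Nova, 6), (32, Cal, white, 7, Zephyr, 19), (32, Cal, white, 7, Zephyr, 34), (32, Cal, white, 7, Zephyr, 40), (32, Cal, white, 7, Zephyr, 6)}
π_{qty, pname} gives {(32, Argo), (32, Beta), (32, Gamma), (32, Nova), (32, Zephyr)} (20 duplicate(s) eliminated).

{(32, Argo), (32, Beta), (32, Gamma), (32, Nova), (32, Zephyr)}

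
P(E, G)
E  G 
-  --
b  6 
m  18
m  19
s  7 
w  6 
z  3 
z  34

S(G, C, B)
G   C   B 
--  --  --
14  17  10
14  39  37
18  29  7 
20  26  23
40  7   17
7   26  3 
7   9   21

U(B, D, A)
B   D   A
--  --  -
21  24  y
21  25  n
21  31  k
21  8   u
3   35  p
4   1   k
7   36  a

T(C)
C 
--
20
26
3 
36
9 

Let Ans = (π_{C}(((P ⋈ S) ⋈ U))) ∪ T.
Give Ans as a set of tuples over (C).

Natural join on G: {(m, 18, 29, 7), (s, 7, 26, 3), (s, 7, 9, 21)}
Natural join on B: {(m, 18, 29, 7, 36, a), (s, 7, 26, 3, 35, p), (s, 7, 9, 21, 24, y), (s, 7, 9, 21, 25, n), (s, 7, 9, 21, 31, k), (s, 7, 9, 21, 8, u)}
π[C]: project onto (C) (3 duplicate(s) eliminated) → {26, 29, 9}
Set union of the two operands is {20, 26, 29, 3, 36, 9}.

{20, 26, 29, 3, 36, 9}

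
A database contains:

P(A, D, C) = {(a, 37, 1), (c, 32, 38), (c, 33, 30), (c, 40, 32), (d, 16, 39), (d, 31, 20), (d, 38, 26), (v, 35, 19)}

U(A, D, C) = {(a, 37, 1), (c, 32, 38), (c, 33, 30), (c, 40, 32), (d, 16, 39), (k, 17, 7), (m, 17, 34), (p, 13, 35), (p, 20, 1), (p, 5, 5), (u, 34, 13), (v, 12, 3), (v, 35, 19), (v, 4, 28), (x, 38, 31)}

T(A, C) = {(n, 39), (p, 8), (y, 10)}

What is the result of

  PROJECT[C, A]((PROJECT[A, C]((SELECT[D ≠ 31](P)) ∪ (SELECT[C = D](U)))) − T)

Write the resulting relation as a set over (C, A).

{(1, a), (19, v), (26, d), (30, c), (32, c), (38, c), (39, d), (5, p)}

Filtering on D ≠ 31 leaves {(a, 37, 1), (c, 32, 38), (c, 33, 30), (c, 40, 32), (d, 16, 39), (d, 38, 26), (v, 35, 19)}.
Filtering on C = D leaves {(p, 5, 5)}.
Taking the union: {(a, 37, 1), (c, 32, 38), (c, 33, 30), (c, 40, 32), (d, 16, 39), (d, 38, 26), (p, 5, 5), (v, 35, 19)}
Keep only column(s) A, C: {(a, 1), (c, 30), (c, 32), (c, 38), (d, 26), (d, 39), (p, 5), (v, 19)}
Taking the difference: {(a, 1), (c, 30), (c, 32), (c, 38), (d, 26), (d, 39), (p, 5), (v, 19)}
Keep only column(s) C, A: {(1, a), (19, v), (26, d), (30, c), (32, c), (38, c), (39, d), (5, p)}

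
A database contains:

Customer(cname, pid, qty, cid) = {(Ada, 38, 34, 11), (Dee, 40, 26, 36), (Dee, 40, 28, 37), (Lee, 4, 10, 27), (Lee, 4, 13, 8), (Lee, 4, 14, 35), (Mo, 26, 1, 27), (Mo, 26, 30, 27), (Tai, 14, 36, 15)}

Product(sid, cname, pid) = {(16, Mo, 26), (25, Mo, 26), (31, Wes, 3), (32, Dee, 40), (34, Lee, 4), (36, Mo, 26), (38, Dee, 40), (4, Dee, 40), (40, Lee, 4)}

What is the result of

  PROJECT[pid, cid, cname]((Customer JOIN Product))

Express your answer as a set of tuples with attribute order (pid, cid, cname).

{(26, 27, Mo), (4, 27, Lee), (4, 35, Lee), (4, 8, Lee), (40, 36, Dee), (40, 37, Dee)}

Joining Customer and Product on cname, pid yields {(Dee, 40, 26, 36, 32), (Dee, 40, 26, 36, 38), (Dee, 40, 26, 36, 4), (Dee, 40, 28, 37, 32), (Dee, 40, 28, 37, 38), (Dee, 40, 28, 37, 4), (Lee, 4, 10, 27, 34), (Lee, 4, 10, 27, 40), (Lee, 4, 13, 8, 34), (Lee, 4, 13, 8, 40), (Lee, 4, 14, 35, 34), (Lee, 4, 14, 35, 40), (Mo, 26, 1, 27, 16), (Mo, 26, 1, 27, 25), (Mo, 26, 1, 27, 36), (Mo, 26, 30, 27, 16), (Mo, 26, 30, 27, 25), (Mo, 26, 30, 27, 36)}.
Projecting to pid, cid, cname (12 duplicate(s) eliminated): {(26, 27, Mo), (4, 27, Lee), (4, 35, Lee), (4, 8, Lee), (40, 36, Dee), (40, 37, Dee)}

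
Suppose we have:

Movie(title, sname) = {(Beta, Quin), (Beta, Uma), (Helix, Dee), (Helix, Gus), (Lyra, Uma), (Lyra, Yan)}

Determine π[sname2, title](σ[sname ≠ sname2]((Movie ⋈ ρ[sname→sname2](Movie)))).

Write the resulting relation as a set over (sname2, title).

{(Dee, Helix), (Gus, Helix), (Quin, Beta), (Uma, Beta), (Uma, Lyra), (Yan, Lyra)}

ρ[sname→sname2]: schema becomes (title, sname2); tuples unchanged.
Natural join on title: {(Beta, Quin, Quin), (Beta, Quin, Uma), (Beta, Uma, Quin), (Beta, Uma, Uma), (Helix, Dee, Dee), (Helix, Dee, Gus), (Helix, Gus, Dee), (Helix, Gus, Gus), (Lyra, Uma, Uma), (Lyra, Uma, Yan), (Lyra, Yan, Uma), (Lyra, Yan, Yan)}
σ[sname ≠ sname2]: keep tuples satisfying sname ≠ sname2 → {(Beta, Quin, Uma), (Beta, Uma, Quin), (Helix, Dee, Gus), (Helix, Gus, Dee), (Lyra, Uma, Yan), (Lyra, Yan, Uma)}
π_{sname2, title} gives {(Dee, Helix), (Gus, Helix), (Quin, Beta), (Uma, Beta), (Uma, Lyra), (Yan, Lyra)}.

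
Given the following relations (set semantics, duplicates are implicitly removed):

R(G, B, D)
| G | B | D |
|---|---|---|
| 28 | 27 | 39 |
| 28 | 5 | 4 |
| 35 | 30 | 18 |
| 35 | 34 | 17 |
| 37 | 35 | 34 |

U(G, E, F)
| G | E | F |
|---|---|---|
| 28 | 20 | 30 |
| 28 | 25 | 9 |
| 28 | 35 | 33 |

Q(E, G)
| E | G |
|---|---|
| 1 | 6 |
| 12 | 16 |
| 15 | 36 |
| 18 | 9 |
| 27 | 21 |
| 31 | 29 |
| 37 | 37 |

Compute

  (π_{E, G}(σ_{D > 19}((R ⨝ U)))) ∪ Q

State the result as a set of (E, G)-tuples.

{(1, 6), (12, 16), (15, 36), (18, 9), (20, 28), (25, 28), (27, 21), (31, 29), (35, 28), (37, 37)}

Natural join on G: {(28, 27, 39, 20, 30), (28, 27, 39, 25, 9), (28, 27, 39, 35, 33), (28, 5, 4, 20, 30), (28, 5, 4, 25, 9), (28, 5, 4, 35, 33)}
Selection D > 19: {(28, 27, 39, 20, 30), (28, 27, 39, 25, 9), (28, 27, 39, 35, 33)}
Keep only column(s) E, G: {(20, 28), (25, 28), (35, 28)}
Set union of the two operands is {(1, 6), (12, 16), (15, 36), (18, 9), (20, 28), (25, 28), (27, 21), (31, 29), (35, 28), (37, 37)}.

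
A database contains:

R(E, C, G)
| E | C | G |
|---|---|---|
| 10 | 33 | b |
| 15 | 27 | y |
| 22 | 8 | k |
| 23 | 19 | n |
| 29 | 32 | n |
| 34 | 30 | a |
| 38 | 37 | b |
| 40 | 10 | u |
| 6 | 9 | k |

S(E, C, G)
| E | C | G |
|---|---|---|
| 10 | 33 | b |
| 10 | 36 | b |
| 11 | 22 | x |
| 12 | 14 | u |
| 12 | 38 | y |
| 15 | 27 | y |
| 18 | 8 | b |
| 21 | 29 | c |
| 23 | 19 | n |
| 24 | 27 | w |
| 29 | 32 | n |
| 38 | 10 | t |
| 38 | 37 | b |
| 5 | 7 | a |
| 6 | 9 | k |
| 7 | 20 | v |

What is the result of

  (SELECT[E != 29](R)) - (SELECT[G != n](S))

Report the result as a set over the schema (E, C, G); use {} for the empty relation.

Apply σ_{E != 29}; surviving tuples: {(10, 33, b), (15, 27, y), (22, 8, k), (23, 19, n), (34, 30, a), (38, 37, b), (40, 10, u), (6, 9, k)}
Apply σ_{G != n}; surviving tuples: {(10, 33, b), (10, 36, b), (11, 22, x), (12, 14, u), (12, 38, y), (15, 27, y), (18, 8, b), (21, 29, c), (24, 27, w), (38, 10, t), (38, 37, b), (5, 7, a), (6, 9, k), (7, 20, v)}
Difference: {(10, 33, b), (15, 27, y), (22, 8, k), (23, 19, n), (34, 30, a), (38, 37, b), (40, 10, u), (6, 9, k)} with {(10, 33, b), (10, 36, b), (11, 22, x), (12, 14, u), (12, 38, y), (15, 27, y), (18, 8, b), (21, 29, c), (24, 27, w), (38, 10, t), (38, 37, b), (5, 7, a), (6, 9, k), (7, 20, v)} → {(22, 8, k), (23, 19, n), (34, 30, a), (40, 10, u)}

{(22, 8, k), (23, 19, n), (34, 30, a), (40, 10, u)}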